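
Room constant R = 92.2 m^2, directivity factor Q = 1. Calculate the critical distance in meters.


Given values:
  R = 92.2 m^2, Q = 1
Formula: d_c = 0.141 * sqrt(Q * R)
Compute Q * R = 1 * 92.2 = 92.2
Compute sqrt(92.2) = 9.6021
d_c = 0.141 * 9.6021 = 1.354

1.354 m


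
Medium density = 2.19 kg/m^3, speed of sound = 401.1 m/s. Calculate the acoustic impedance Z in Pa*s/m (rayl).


Given values:
  rho = 2.19 kg/m^3
  c = 401.1 m/s
Formula: Z = rho * c
Z = 2.19 * 401.1
Z = 878.41

878.41 rayl


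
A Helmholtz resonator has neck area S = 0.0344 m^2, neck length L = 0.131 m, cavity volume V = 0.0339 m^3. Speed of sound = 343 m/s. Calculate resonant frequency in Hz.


Given values:
  S = 0.0344 m^2, L = 0.131 m, V = 0.0339 m^3, c = 343 m/s
Formula: f = (c / (2*pi)) * sqrt(S / (V * L))
Compute V * L = 0.0339 * 0.131 = 0.0044409
Compute S / (V * L) = 0.0344 / 0.0044409 = 7.7462
Compute sqrt(7.7462) = 2.7832
Compute c / (2*pi) = 343 / 6.283185 = 54.590148
f = 54.590148 * 2.7832 = 151.94

151.94 Hz


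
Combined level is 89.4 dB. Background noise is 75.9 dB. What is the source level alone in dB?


Given values:
  L_total = 89.4 dB, L_bg = 75.9 dB
Formula: L_source = 10 * log10(10^(L_total/10) - 10^(L_bg/10))
Convert to linear:
  10^(89.4/10) = 870963589.9561
  10^(75.9/10) = 38904514.4994
Difference: 870963589.9561 - 38904514.4994 = 832059075.4567
L_source = 10 * log10(832059075.4567) = 89.2

89.2 dB


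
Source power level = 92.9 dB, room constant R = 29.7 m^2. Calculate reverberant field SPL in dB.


Given values:
  Lw = 92.9 dB, R = 29.7 m^2
Formula: SPL = Lw + 10 * log10(4 / R)
Compute 4 / R = 4 / 29.7 = 0.13468
Compute 10 * log10(0.13468) = -8.707
SPL = 92.9 + (-8.707) = 84.19

84.19 dB


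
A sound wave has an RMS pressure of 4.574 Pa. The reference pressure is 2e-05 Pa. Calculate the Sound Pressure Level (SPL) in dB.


Given values:
  p = 4.574 Pa
  p_ref = 2e-05 Pa
Formula: SPL = 20 * log10(p / p_ref)
Compute ratio: p / p_ref = 4.574 / 2e-05 = 228700
Compute log10: log10(228700) = 5.359266
Multiply: SPL = 20 * 5.359266 = 107.19

107.19 dB


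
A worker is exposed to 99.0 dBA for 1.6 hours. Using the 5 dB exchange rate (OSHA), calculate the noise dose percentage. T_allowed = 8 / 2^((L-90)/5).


Given values:
  L = 99.0 dBA, T = 1.6 hours
Formula: T_allowed = 8 / 2^((L - 90) / 5)
Compute exponent: (99.0 - 90) / 5 = 1.8
Compute 2^(1.8) = 3.482202
T_allowed = 8 / 3.482202 = 2.297397 hours
Dose = (T / T_allowed) * 100
Dose = (1.6 / 2.297397) * 100 = 69.64

69.64 %


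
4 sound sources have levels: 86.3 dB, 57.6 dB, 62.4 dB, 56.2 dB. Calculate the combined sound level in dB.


Formula: L_total = 10 * log10( sum(10^(Li/10)) )
  Source 1: 10^(86.3/10) = 426579518.8016
  Source 2: 10^(57.6/10) = 575439.9373
  Source 3: 10^(62.4/10) = 1737800.8287
  Source 4: 10^(56.2/10) = 416869.3835
Sum of linear values = 429309628.9511
L_total = 10 * log10(429309628.9511) = 86.33

86.33 dB


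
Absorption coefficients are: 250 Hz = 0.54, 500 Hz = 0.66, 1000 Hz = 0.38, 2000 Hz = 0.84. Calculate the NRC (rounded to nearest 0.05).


Given values:
  a_250 = 0.54, a_500 = 0.66
  a_1000 = 0.38, a_2000 = 0.84
Formula: NRC = (a250 + a500 + a1000 + a2000) / 4
Sum = 0.54 + 0.66 + 0.38 + 0.84 = 2.42
NRC = 2.42 / 4 = 0.605
Rounded to nearest 0.05: 0.6

0.6


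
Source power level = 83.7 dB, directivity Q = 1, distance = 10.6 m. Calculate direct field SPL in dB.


Given values:
  Lw = 83.7 dB, Q = 1, r = 10.6 m
Formula: SPL = Lw + 10 * log10(Q / (4 * pi * r^2))
Compute 4 * pi * r^2 = 4 * pi * 10.6^2 = 1411.9574
Compute Q / denom = 1 / 1411.9574 = 0.00070824
Compute 10 * log10(0.00070824) = -31.4982
SPL = 83.7 + (-31.4982) = 52.2

52.2 dB


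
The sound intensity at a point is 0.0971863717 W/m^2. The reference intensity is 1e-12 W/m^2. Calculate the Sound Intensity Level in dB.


Given values:
  I = 0.0971863717 W/m^2
  I_ref = 1e-12 W/m^2
Formula: SIL = 10 * log10(I / I_ref)
Compute ratio: I / I_ref = 97186371700
Compute log10: log10(97186371700) = 10.987605
Multiply: SIL = 10 * 10.987605 = 109.88

109.88 dB


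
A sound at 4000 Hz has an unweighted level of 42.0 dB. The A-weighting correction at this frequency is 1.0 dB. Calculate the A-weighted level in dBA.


Given values:
  SPL = 42.0 dB
  A-weighting at 4000 Hz = 1.0 dB
Formula: L_A = SPL + A_weight
L_A = 42.0 + (1.0)
L_A = 43.0

43.0 dBA


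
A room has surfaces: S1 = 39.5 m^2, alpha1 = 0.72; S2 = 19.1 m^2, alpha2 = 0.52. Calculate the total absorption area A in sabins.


Given surfaces:
  Surface 1: 39.5 * 0.72 = 28.44
  Surface 2: 19.1 * 0.52 = 9.932
Formula: A = sum(Si * alpha_i)
A = 28.44 + 9.932
A = 38.37

38.37 sabins


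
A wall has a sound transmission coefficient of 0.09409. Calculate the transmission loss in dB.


Given values:
  tau = 0.09409
Formula: TL = 10 * log10(1 / tau)
Compute 1 / tau = 1 / 0.09409 = 10.6281
Compute log10(10.6281) = 1.026456
TL = 10 * 1.026456 = 10.26

10.26 dB


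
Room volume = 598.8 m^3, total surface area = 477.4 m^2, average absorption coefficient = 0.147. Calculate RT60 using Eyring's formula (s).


Given values:
  V = 598.8 m^3, S = 477.4 m^2, alpha = 0.147
Formula: RT60 = 0.161 * V / (-S * ln(1 - alpha))
Compute ln(1 - 0.147) = ln(0.853) = -0.158996
Denominator: -477.4 * -0.158996 = 75.9047
Numerator: 0.161 * 598.8 = 96.4068
RT60 = 96.4068 / 75.9047 = 1.27

1.27 s


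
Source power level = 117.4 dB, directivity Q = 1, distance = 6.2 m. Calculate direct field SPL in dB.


Given values:
  Lw = 117.4 dB, Q = 1, r = 6.2 m
Formula: SPL = Lw + 10 * log10(Q / (4 * pi * r^2))
Compute 4 * pi * r^2 = 4 * pi * 6.2^2 = 483.0513
Compute Q / denom = 1 / 483.0513 = 0.00207017
Compute 10 * log10(0.00207017) = -26.8399
SPL = 117.4 + (-26.8399) = 90.56

90.56 dB


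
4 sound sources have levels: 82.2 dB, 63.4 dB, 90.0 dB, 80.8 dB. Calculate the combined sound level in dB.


Formula: L_total = 10 * log10( sum(10^(Li/10)) )
  Source 1: 10^(82.2/10) = 165958690.7438
  Source 2: 10^(63.4/10) = 2187761.6239
  Source 3: 10^(90.0/10) = 1000000000.0
  Source 4: 10^(80.8/10) = 120226443.4617
Sum of linear values = 1288372895.8294
L_total = 10 * log10(1288372895.8294) = 91.1

91.1 dB


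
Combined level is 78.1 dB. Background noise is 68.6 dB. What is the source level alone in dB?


Given values:
  L_total = 78.1 dB, L_bg = 68.6 dB
Formula: L_source = 10 * log10(10^(L_total/10) - 10^(L_bg/10))
Convert to linear:
  10^(78.1/10) = 64565422.9035
  10^(68.6/10) = 7244359.6007
Difference: 64565422.9035 - 7244359.6007 = 57321063.3028
L_source = 10 * log10(57321063.3028) = 77.58

77.58 dB


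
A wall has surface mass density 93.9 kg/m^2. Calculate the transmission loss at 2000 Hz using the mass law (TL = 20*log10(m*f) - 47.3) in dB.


Given values:
  m = 93.9 kg/m^2, f = 2000 Hz
Formula: TL = 20 * log10(m * f) - 47.3
Compute m * f = 93.9 * 2000 = 187800.0
Compute log10(187800.0) = 5.273696
Compute 20 * 5.273696 = 105.4739
TL = 105.4739 - 47.3 = 58.17

58.17 dB


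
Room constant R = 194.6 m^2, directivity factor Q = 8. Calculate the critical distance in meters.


Given values:
  R = 194.6 m^2, Q = 8
Formula: d_c = 0.141 * sqrt(Q * R)
Compute Q * R = 8 * 194.6 = 1556.8
Compute sqrt(1556.8) = 39.4563
d_c = 0.141 * 39.4563 = 5.563

5.563 m


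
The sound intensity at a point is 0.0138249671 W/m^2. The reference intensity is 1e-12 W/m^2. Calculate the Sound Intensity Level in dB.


Given values:
  I = 0.0138249671 W/m^2
  I_ref = 1e-12 W/m^2
Formula: SIL = 10 * log10(I / I_ref)
Compute ratio: I / I_ref = 13824967100
Compute log10: log10(13824967100) = 10.140664
Multiply: SIL = 10 * 10.140664 = 101.41

101.41 dB


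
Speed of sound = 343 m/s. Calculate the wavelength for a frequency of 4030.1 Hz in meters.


Given values:
  c = 343 m/s, f = 4030.1 Hz
Formula: lambda = c / f
lambda = 343 / 4030.1
lambda = 0.0851

0.0851 m


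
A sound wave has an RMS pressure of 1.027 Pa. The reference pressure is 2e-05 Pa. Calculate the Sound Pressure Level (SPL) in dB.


Given values:
  p = 1.027 Pa
  p_ref = 2e-05 Pa
Formula: SPL = 20 * log10(p / p_ref)
Compute ratio: p / p_ref = 1.027 / 2e-05 = 51350
Compute log10: log10(51350) = 4.71054
Multiply: SPL = 20 * 4.71054 = 94.21

94.21 dB


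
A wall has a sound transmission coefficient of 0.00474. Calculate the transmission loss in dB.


Given values:
  tau = 0.00474
Formula: TL = 10 * log10(1 / tau)
Compute 1 / tau = 1 / 0.00474 = 210.9705
Compute log10(210.9705) = 2.324222
TL = 10 * 2.324222 = 23.24

23.24 dB


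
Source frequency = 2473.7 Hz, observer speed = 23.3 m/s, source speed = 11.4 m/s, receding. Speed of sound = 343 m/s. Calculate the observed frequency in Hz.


Given values:
  f_s = 2473.7 Hz, v_o = 23.3 m/s, v_s = 11.4 m/s
  Direction: receding
Formula: f_o = f_s * (c - v_o) / (c + v_s)
Numerator: c - v_o = 343 - 23.3 = 319.7
Denominator: c + v_s = 343 + 11.4 = 354.4
f_o = 2473.7 * 319.7 / 354.4 = 2231.5

2231.5 Hz


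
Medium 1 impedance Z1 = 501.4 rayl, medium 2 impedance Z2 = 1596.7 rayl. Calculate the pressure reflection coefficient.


Given values:
  Z1 = 501.4 rayl, Z2 = 1596.7 rayl
Formula: R = (Z2 - Z1) / (Z2 + Z1)
Numerator: Z2 - Z1 = 1596.7 - 501.4 = 1095.3
Denominator: Z2 + Z1 = 1596.7 + 501.4 = 2098.1
R = 1095.3 / 2098.1 = 0.522

0.522


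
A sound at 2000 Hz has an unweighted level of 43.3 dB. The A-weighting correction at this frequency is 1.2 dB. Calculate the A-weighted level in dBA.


Given values:
  SPL = 43.3 dB
  A-weighting at 2000 Hz = 1.2 dB
Formula: L_A = SPL + A_weight
L_A = 43.3 + (1.2)
L_A = 44.5

44.5 dBA


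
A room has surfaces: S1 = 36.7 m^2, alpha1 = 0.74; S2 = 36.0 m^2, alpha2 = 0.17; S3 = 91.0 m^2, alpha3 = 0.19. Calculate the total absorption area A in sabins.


Given surfaces:
  Surface 1: 36.7 * 0.74 = 27.158
  Surface 2: 36.0 * 0.17 = 6.12
  Surface 3: 91.0 * 0.19 = 17.29
Formula: A = sum(Si * alpha_i)
A = 27.158 + 6.12 + 17.29
A = 50.57

50.57 sabins


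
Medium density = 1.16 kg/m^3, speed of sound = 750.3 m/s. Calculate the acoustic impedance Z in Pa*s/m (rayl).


Given values:
  rho = 1.16 kg/m^3
  c = 750.3 m/s
Formula: Z = rho * c
Z = 1.16 * 750.3
Z = 870.35

870.35 rayl


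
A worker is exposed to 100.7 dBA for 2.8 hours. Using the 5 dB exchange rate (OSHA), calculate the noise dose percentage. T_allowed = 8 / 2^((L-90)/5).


Given values:
  L = 100.7 dBA, T = 2.8 hours
Formula: T_allowed = 8 / 2^((L - 90) / 5)
Compute exponent: (100.7 - 90) / 5 = 2.14
Compute 2^(2.14) = 4.40762
T_allowed = 8 / 4.40762 = 1.815039 hours
Dose = (T / T_allowed) * 100
Dose = (2.8 / 1.815039) * 100 = 154.27

154.27 %


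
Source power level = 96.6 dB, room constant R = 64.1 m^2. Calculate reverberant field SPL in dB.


Given values:
  Lw = 96.6 dB, R = 64.1 m^2
Formula: SPL = Lw + 10 * log10(4 / R)
Compute 4 / R = 4 / 64.1 = 0.062402
Compute 10 * log10(0.062402) = -12.048
SPL = 96.6 + (-12.048) = 84.55

84.55 dB


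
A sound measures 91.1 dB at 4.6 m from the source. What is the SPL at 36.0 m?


Given values:
  SPL1 = 91.1 dB, r1 = 4.6 m, r2 = 36.0 m
Formula: SPL2 = SPL1 - 20 * log10(r2 / r1)
Compute ratio: r2 / r1 = 36.0 / 4.6 = 7.8261
Compute log10: log10(7.8261) = 0.893545
Compute drop: 20 * 0.893545 = 17.8709
SPL2 = 91.1 - 17.8709 = 73.23

73.23 dB


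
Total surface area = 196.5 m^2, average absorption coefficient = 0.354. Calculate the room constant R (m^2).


Given values:
  S = 196.5 m^2, alpha = 0.354
Formula: R = S * alpha / (1 - alpha)
Numerator: 196.5 * 0.354 = 69.561
Denominator: 1 - 0.354 = 0.646
R = 69.561 / 0.646 = 107.68

107.68 m^2


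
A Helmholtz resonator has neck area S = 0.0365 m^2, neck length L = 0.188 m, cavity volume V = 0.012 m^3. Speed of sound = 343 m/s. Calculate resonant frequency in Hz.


Given values:
  S = 0.0365 m^2, L = 0.188 m, V = 0.012 m^3, c = 343 m/s
Formula: f = (c / (2*pi)) * sqrt(S / (V * L))
Compute V * L = 0.012 * 0.188 = 0.002256
Compute S / (V * L) = 0.0365 / 0.002256 = 16.1791
Compute sqrt(16.1791) = 4.022325
Compute c / (2*pi) = 343 / 6.283185 = 54.590148
f = 54.590148 * 4.022325 = 219.58

219.58 Hz


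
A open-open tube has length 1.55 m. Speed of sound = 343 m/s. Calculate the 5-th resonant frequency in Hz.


Given values:
  Tube type: open-open, L = 1.55 m, c = 343 m/s, n = 5
Formula: f_n = n * c / (2 * L)
Compute 2 * L = 2 * 1.55 = 3.1
f = 5 * 343 / 3.1
f = 553.23

553.23 Hz


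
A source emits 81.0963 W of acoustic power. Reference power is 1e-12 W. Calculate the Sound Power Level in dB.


Given values:
  W = 81.0963 W
  W_ref = 1e-12 W
Formula: SWL = 10 * log10(W / W_ref)
Compute ratio: W / W_ref = 81096300000000
Compute log10: log10(81096300000000) = 13.909001
Multiply: SWL = 10 * 13.909001 = 139.09

139.09 dB


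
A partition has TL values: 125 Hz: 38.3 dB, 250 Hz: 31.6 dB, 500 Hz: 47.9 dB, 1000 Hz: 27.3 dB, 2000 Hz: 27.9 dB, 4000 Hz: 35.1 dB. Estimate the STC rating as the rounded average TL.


Given TL values at each frequency:
  125 Hz: 38.3 dB
  250 Hz: 31.6 dB
  500 Hz: 47.9 dB
  1000 Hz: 27.3 dB
  2000 Hz: 27.9 dB
  4000 Hz: 35.1 dB
Formula: STC ~ round(average of TL values)
Sum = 38.3 + 31.6 + 47.9 + 27.3 + 27.9 + 35.1 = 208.1
Average = 208.1 / 6 = 34.68
Rounded: 35

35


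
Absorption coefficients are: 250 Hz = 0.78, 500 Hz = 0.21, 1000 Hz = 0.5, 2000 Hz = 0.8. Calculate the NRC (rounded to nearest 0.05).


Given values:
  a_250 = 0.78, a_500 = 0.21
  a_1000 = 0.5, a_2000 = 0.8
Formula: NRC = (a250 + a500 + a1000 + a2000) / 4
Sum = 0.78 + 0.21 + 0.5 + 0.8 = 2.29
NRC = 2.29 / 4 = 0.5725
Rounded to nearest 0.05: 0.55

0.55


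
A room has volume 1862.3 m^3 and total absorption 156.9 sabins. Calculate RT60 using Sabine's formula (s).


Given values:
  V = 1862.3 m^3
  A = 156.9 sabins
Formula: RT60 = 0.161 * V / A
Numerator: 0.161 * 1862.3 = 299.8303
RT60 = 299.8303 / 156.9 = 1.911

1.911 s


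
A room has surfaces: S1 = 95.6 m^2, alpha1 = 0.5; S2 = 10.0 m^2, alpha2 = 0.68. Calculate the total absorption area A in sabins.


Given surfaces:
  Surface 1: 95.6 * 0.5 = 47.8
  Surface 2: 10.0 * 0.68 = 6.8
Formula: A = sum(Si * alpha_i)
A = 47.8 + 6.8
A = 54.6

54.6 sabins


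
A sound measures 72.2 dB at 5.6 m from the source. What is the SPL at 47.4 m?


Given values:
  SPL1 = 72.2 dB, r1 = 5.6 m, r2 = 47.4 m
Formula: SPL2 = SPL1 - 20 * log10(r2 / r1)
Compute ratio: r2 / r1 = 47.4 / 5.6 = 8.4643
Compute log10: log10(8.4643) = 0.927591
Compute drop: 20 * 0.927591 = 18.5518
SPL2 = 72.2 - 18.5518 = 53.65

53.65 dB


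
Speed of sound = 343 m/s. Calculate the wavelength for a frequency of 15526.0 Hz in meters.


Given values:
  c = 343 m/s, f = 15526.0 Hz
Formula: lambda = c / f
lambda = 343 / 15526.0
lambda = 0.0221

0.0221 m


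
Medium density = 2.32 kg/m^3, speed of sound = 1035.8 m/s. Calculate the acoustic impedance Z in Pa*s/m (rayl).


Given values:
  rho = 2.32 kg/m^3
  c = 1035.8 m/s
Formula: Z = rho * c
Z = 2.32 * 1035.8
Z = 2403.06

2403.06 rayl


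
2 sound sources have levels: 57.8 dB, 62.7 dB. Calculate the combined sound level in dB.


Formula: L_total = 10 * log10( sum(10^(Li/10)) )
  Source 1: 10^(57.8/10) = 602559.5861
  Source 2: 10^(62.7/10) = 1862087.1367
Sum of linear values = 2464646.7228
L_total = 10 * log10(2464646.7228) = 63.92

63.92 dB


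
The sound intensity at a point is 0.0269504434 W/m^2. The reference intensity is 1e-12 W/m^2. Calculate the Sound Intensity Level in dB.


Given values:
  I = 0.0269504434 W/m^2
  I_ref = 1e-12 W/m^2
Formula: SIL = 10 * log10(I / I_ref)
Compute ratio: I / I_ref = 26950443400
Compute log10: log10(26950443400) = 10.430566
Multiply: SIL = 10 * 10.430566 = 104.31

104.31 dB


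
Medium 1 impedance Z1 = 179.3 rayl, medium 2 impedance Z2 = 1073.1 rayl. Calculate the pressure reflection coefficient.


Given values:
  Z1 = 179.3 rayl, Z2 = 1073.1 rayl
Formula: R = (Z2 - Z1) / (Z2 + Z1)
Numerator: Z2 - Z1 = 1073.1 - 179.3 = 893.8
Denominator: Z2 + Z1 = 1073.1 + 179.3 = 1252.4
R = 893.8 / 1252.4 = 0.7137

0.7137


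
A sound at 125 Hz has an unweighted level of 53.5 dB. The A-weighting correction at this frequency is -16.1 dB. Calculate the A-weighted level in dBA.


Given values:
  SPL = 53.5 dB
  A-weighting at 125 Hz = -16.1 dB
Formula: L_A = SPL + A_weight
L_A = 53.5 + (-16.1)
L_A = 37.4

37.4 dBA


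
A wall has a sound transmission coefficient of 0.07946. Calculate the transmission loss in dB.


Given values:
  tau = 0.07946
Formula: TL = 10 * log10(1 / tau)
Compute 1 / tau = 1 / 0.07946 = 12.5849
Compute log10(12.5849) = 1.09985
TL = 10 * 1.09985 = 11.0

11.0 dB


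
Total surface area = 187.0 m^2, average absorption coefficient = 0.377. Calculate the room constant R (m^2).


Given values:
  S = 187.0 m^2, alpha = 0.377
Formula: R = S * alpha / (1 - alpha)
Numerator: 187.0 * 0.377 = 70.499
Denominator: 1 - 0.377 = 0.623
R = 70.499 / 0.623 = 113.16

113.16 m^2


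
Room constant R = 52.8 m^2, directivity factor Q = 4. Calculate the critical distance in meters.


Given values:
  R = 52.8 m^2, Q = 4
Formula: d_c = 0.141 * sqrt(Q * R)
Compute Q * R = 4 * 52.8 = 211.2
Compute sqrt(211.2) = 14.5327
d_c = 0.141 * 14.5327 = 2.049

2.049 m


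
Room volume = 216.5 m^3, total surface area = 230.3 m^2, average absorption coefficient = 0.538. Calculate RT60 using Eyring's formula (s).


Given values:
  V = 216.5 m^3, S = 230.3 m^2, alpha = 0.538
Formula: RT60 = 0.161 * V / (-S * ln(1 - alpha))
Compute ln(1 - 0.538) = ln(0.462) = -0.77219
Denominator: -230.3 * -0.77219 = 177.8354
Numerator: 0.161 * 216.5 = 34.8565
RT60 = 34.8565 / 177.8354 = 0.196

0.196 s


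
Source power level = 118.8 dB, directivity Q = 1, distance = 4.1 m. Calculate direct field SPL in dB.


Given values:
  Lw = 118.8 dB, Q = 1, r = 4.1 m
Formula: SPL = Lw + 10 * log10(Q / (4 * pi * r^2))
Compute 4 * pi * r^2 = 4 * pi * 4.1^2 = 211.2407
Compute Q / denom = 1 / 211.2407 = 0.00473394
Compute 10 * log10(0.00473394) = -23.2478
SPL = 118.8 + (-23.2478) = 95.55

95.55 dB


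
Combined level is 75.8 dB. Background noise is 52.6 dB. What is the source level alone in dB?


Given values:
  L_total = 75.8 dB, L_bg = 52.6 dB
Formula: L_source = 10 * log10(10^(L_total/10) - 10^(L_bg/10))
Convert to linear:
  10^(75.8/10) = 38018939.6321
  10^(52.6/10) = 181970.0859
Difference: 38018939.6321 - 181970.0859 = 37836969.5462
L_source = 10 * log10(37836969.5462) = 75.78

75.78 dB


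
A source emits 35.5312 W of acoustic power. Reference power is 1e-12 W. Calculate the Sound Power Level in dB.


Given values:
  W = 35.5312 W
  W_ref = 1e-12 W
Formula: SWL = 10 * log10(W / W_ref)
Compute ratio: W / W_ref = 35531200000000
Compute log10: log10(35531200000000) = 13.55061
Multiply: SWL = 10 * 13.55061 = 135.51

135.51 dB


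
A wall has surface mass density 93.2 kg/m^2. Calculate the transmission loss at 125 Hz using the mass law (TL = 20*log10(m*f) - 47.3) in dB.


Given values:
  m = 93.2 kg/m^2, f = 125 Hz
Formula: TL = 20 * log10(m * f) - 47.3
Compute m * f = 93.2 * 125 = 11650.0
Compute log10(11650.0) = 4.066326
Compute 20 * 4.066326 = 81.3265
TL = 81.3265 - 47.3 = 34.03

34.03 dB


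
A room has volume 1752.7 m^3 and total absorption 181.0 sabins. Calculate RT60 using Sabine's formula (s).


Given values:
  V = 1752.7 m^3
  A = 181.0 sabins
Formula: RT60 = 0.161 * V / A
Numerator: 0.161 * 1752.7 = 282.1847
RT60 = 282.1847 / 181.0 = 1.559

1.559 s


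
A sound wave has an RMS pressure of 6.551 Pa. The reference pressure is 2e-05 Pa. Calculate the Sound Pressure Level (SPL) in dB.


Given values:
  p = 6.551 Pa
  p_ref = 2e-05 Pa
Formula: SPL = 20 * log10(p / p_ref)
Compute ratio: p / p_ref = 6.551 / 2e-05 = 327550
Compute log10: log10(327550) = 5.515278
Multiply: SPL = 20 * 5.515278 = 110.31

110.31 dB


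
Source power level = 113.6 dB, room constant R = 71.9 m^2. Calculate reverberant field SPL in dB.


Given values:
  Lw = 113.6 dB, R = 71.9 m^2
Formula: SPL = Lw + 10 * log10(4 / R)
Compute 4 / R = 4 / 71.9 = 0.055633
Compute 10 * log10(0.055633) = -12.5467
SPL = 113.6 + (-12.5467) = 101.05

101.05 dB


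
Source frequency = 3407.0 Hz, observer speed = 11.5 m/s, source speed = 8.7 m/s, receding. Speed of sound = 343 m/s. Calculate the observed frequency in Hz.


Given values:
  f_s = 3407.0 Hz, v_o = 11.5 m/s, v_s = 8.7 m/s
  Direction: receding
Formula: f_o = f_s * (c - v_o) / (c + v_s)
Numerator: c - v_o = 343 - 11.5 = 331.5
Denominator: c + v_s = 343 + 8.7 = 351.7
f_o = 3407.0 * 331.5 / 351.7 = 3211.32

3211.32 Hz


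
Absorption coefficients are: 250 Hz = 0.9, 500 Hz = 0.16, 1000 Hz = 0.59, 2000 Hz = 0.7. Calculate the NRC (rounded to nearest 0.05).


Given values:
  a_250 = 0.9, a_500 = 0.16
  a_1000 = 0.59, a_2000 = 0.7
Formula: NRC = (a250 + a500 + a1000 + a2000) / 4
Sum = 0.9 + 0.16 + 0.59 + 0.7 = 2.35
NRC = 2.35 / 4 = 0.5875
Rounded to nearest 0.05: 0.6

0.6


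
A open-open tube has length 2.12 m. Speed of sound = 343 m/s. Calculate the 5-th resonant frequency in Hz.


Given values:
  Tube type: open-open, L = 2.12 m, c = 343 m/s, n = 5
Formula: f_n = n * c / (2 * L)
Compute 2 * L = 2 * 2.12 = 4.24
f = 5 * 343 / 4.24
f = 404.48

404.48 Hz


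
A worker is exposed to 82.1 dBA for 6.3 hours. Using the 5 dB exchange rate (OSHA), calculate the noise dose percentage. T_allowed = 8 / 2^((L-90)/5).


Given values:
  L = 82.1 dBA, T = 6.3 hours
Formula: T_allowed = 8 / 2^((L - 90) / 5)
Compute exponent: (82.1 - 90) / 5 = -1.58
Compute 2^(-1.58) = 0.334482
T_allowed = 8 / 0.334482 = 23.91758 hours
Dose = (T / T_allowed) * 100
Dose = (6.3 / 23.91758) * 100 = 26.34

26.34 %


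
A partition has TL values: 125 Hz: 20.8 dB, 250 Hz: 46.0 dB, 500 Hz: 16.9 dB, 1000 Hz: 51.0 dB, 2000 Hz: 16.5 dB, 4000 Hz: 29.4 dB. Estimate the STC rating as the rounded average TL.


Given TL values at each frequency:
  125 Hz: 20.8 dB
  250 Hz: 46.0 dB
  500 Hz: 16.9 dB
  1000 Hz: 51.0 dB
  2000 Hz: 16.5 dB
  4000 Hz: 29.4 dB
Formula: STC ~ round(average of TL values)
Sum = 20.8 + 46.0 + 16.9 + 51.0 + 16.5 + 29.4 = 180.6
Average = 180.6 / 6 = 30.1
Rounded: 30

30


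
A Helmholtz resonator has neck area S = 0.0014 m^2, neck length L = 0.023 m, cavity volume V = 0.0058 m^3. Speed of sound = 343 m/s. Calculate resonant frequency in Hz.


Given values:
  S = 0.0014 m^2, L = 0.023 m, V = 0.0058 m^3, c = 343 m/s
Formula: f = (c / (2*pi)) * sqrt(S / (V * L))
Compute V * L = 0.0058 * 0.023 = 0.0001334
Compute S / (V * L) = 0.0014 / 0.0001334 = 10.4948
Compute sqrt(10.4948) = 3.239568
Compute c / (2*pi) = 343 / 6.283185 = 54.590148
f = 54.590148 * 3.239568 = 176.85

176.85 Hz


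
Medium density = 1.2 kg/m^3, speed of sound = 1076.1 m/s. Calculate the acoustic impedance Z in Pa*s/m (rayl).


Given values:
  rho = 1.2 kg/m^3
  c = 1076.1 m/s
Formula: Z = rho * c
Z = 1.2 * 1076.1
Z = 1291.32

1291.32 rayl


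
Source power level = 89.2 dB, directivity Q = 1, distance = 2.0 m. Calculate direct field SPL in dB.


Given values:
  Lw = 89.2 dB, Q = 1, r = 2.0 m
Formula: SPL = Lw + 10 * log10(Q / (4 * pi * r^2))
Compute 4 * pi * r^2 = 4 * pi * 2.0^2 = 50.2655
Compute Q / denom = 1 / 50.2655 = 0.01989436
Compute 10 * log10(0.01989436) = -17.0127
SPL = 89.2 + (-17.0127) = 72.19

72.19 dB


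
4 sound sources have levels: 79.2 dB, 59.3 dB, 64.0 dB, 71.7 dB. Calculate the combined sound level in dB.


Formula: L_total = 10 * log10( sum(10^(Li/10)) )
  Source 1: 10^(79.2/10) = 83176377.1103
  Source 2: 10^(59.3/10) = 851138.0382
  Source 3: 10^(64.0/10) = 2511886.4315
  Source 4: 10^(71.7/10) = 14791083.8817
Sum of linear values = 101330485.4617
L_total = 10 * log10(101330485.4617) = 80.06

80.06 dB


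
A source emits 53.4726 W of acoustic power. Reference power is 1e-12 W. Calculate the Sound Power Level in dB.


Given values:
  W = 53.4726 W
  W_ref = 1e-12 W
Formula: SWL = 10 * log10(W / W_ref)
Compute ratio: W / W_ref = 53472600000000
Compute log10: log10(53472600000000) = 13.728131
Multiply: SWL = 10 * 13.728131 = 137.28

137.28 dB


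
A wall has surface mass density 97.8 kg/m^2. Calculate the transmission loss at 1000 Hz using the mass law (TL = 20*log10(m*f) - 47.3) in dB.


Given values:
  m = 97.8 kg/m^2, f = 1000 Hz
Formula: TL = 20 * log10(m * f) - 47.3
Compute m * f = 97.8 * 1000 = 97800.0
Compute log10(97800.0) = 4.990339
Compute 20 * 4.990339 = 99.8068
TL = 99.8068 - 47.3 = 52.51

52.51 dB


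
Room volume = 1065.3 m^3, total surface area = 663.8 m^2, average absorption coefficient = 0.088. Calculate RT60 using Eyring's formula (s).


Given values:
  V = 1065.3 m^3, S = 663.8 m^2, alpha = 0.088
Formula: RT60 = 0.161 * V / (-S * ln(1 - alpha))
Compute ln(1 - 0.088) = ln(0.912) = -0.092115
Denominator: -663.8 * -0.092115 = 61.1459
Numerator: 0.161 * 1065.3 = 171.5133
RT60 = 171.5133 / 61.1459 = 2.805

2.805 s


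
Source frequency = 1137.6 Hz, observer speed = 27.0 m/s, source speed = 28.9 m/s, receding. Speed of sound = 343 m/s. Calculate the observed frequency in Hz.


Given values:
  f_s = 1137.6 Hz, v_o = 27.0 m/s, v_s = 28.9 m/s
  Direction: receding
Formula: f_o = f_s * (c - v_o) / (c + v_s)
Numerator: c - v_o = 343 - 27.0 = 316.0
Denominator: c + v_s = 343 + 28.9 = 371.9
f_o = 1137.6 * 316.0 / 371.9 = 966.61

966.61 Hz


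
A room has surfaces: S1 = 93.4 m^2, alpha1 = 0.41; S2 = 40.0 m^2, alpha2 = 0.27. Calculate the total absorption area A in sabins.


Given surfaces:
  Surface 1: 93.4 * 0.41 = 38.294
  Surface 2: 40.0 * 0.27 = 10.8
Formula: A = sum(Si * alpha_i)
A = 38.294 + 10.8
A = 49.09

49.09 sabins


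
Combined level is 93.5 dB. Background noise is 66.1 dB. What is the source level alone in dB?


Given values:
  L_total = 93.5 dB, L_bg = 66.1 dB
Formula: L_source = 10 * log10(10^(L_total/10) - 10^(L_bg/10))
Convert to linear:
  10^(93.5/10) = 2238721138.5683
  10^(66.1/10) = 4073802.778
Difference: 2238721138.5683 - 4073802.778 = 2234647335.7903
L_source = 10 * log10(2234647335.7903) = 93.49

93.49 dB


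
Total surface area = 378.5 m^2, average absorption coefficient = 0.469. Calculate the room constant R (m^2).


Given values:
  S = 378.5 m^2, alpha = 0.469
Formula: R = S * alpha / (1 - alpha)
Numerator: 378.5 * 0.469 = 177.5165
Denominator: 1 - 0.469 = 0.531
R = 177.5165 / 0.531 = 334.31

334.31 m^2


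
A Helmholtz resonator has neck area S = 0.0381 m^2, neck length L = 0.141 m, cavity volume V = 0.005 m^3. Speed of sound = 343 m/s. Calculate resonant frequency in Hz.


Given values:
  S = 0.0381 m^2, L = 0.141 m, V = 0.005 m^3, c = 343 m/s
Formula: f = (c / (2*pi)) * sqrt(S / (V * L))
Compute V * L = 0.005 * 0.141 = 0.000705
Compute S / (V * L) = 0.0381 / 0.000705 = 54.0426
Compute sqrt(54.0426) = 7.351367
Compute c / (2*pi) = 343 / 6.283185 = 54.590148
f = 54.590148 * 7.351367 = 401.31

401.31 Hz


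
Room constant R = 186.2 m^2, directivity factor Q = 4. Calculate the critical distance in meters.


Given values:
  R = 186.2 m^2, Q = 4
Formula: d_c = 0.141 * sqrt(Q * R)
Compute Q * R = 4 * 186.2 = 744.8
Compute sqrt(744.8) = 27.291
d_c = 0.141 * 27.291 = 3.848

3.848 m


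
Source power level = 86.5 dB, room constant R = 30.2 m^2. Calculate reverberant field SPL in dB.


Given values:
  Lw = 86.5 dB, R = 30.2 m^2
Formula: SPL = Lw + 10 * log10(4 / R)
Compute 4 / R = 4 / 30.2 = 0.13245
Compute 10 * log10(0.13245) = -8.7795
SPL = 86.5 + (-8.7795) = 77.72

77.72 dB


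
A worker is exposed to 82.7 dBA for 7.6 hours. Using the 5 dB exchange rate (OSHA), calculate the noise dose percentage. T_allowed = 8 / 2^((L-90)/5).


Given values:
  L = 82.7 dBA, T = 7.6 hours
Formula: T_allowed = 8 / 2^((L - 90) / 5)
Compute exponent: (82.7 - 90) / 5 = -1.46
Compute 2^(-1.46) = 0.363493
T_allowed = 8 / 0.363493 = 22.008677 hours
Dose = (T / T_allowed) * 100
Dose = (7.6 / 22.008677) * 100 = 34.53

34.53 %


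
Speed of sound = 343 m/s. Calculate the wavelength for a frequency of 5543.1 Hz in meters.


Given values:
  c = 343 m/s, f = 5543.1 Hz
Formula: lambda = c / f
lambda = 343 / 5543.1
lambda = 0.0619

0.0619 m


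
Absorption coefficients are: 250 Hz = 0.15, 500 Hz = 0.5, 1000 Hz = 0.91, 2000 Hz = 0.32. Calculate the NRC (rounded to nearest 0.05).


Given values:
  a_250 = 0.15, a_500 = 0.5
  a_1000 = 0.91, a_2000 = 0.32
Formula: NRC = (a250 + a500 + a1000 + a2000) / 4
Sum = 0.15 + 0.5 + 0.91 + 0.32 = 1.88
NRC = 1.88 / 4 = 0.47
Rounded to nearest 0.05: 0.45

0.45


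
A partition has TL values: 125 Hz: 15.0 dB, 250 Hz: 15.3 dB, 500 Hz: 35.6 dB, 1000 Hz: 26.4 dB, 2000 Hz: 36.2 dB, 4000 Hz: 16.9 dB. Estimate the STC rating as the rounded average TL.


Given TL values at each frequency:
  125 Hz: 15.0 dB
  250 Hz: 15.3 dB
  500 Hz: 35.6 dB
  1000 Hz: 26.4 dB
  2000 Hz: 36.2 dB
  4000 Hz: 16.9 dB
Formula: STC ~ round(average of TL values)
Sum = 15.0 + 15.3 + 35.6 + 26.4 + 36.2 + 16.9 = 145.4
Average = 145.4 / 6 = 24.23
Rounded: 24

24


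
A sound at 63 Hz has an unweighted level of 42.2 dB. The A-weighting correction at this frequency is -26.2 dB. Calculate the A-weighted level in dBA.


Given values:
  SPL = 42.2 dB
  A-weighting at 63 Hz = -26.2 dB
Formula: L_A = SPL + A_weight
L_A = 42.2 + (-26.2)
L_A = 16.0

16.0 dBA


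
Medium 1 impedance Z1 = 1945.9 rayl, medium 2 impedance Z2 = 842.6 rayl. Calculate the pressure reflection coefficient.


Given values:
  Z1 = 1945.9 rayl, Z2 = 842.6 rayl
Formula: R = (Z2 - Z1) / (Z2 + Z1)
Numerator: Z2 - Z1 = 842.6 - 1945.9 = -1103.3
Denominator: Z2 + Z1 = 842.6 + 1945.9 = 2788.5
R = -1103.3 / 2788.5 = -0.3957

-0.3957


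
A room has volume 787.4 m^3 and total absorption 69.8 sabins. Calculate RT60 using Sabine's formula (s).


Given values:
  V = 787.4 m^3
  A = 69.8 sabins
Formula: RT60 = 0.161 * V / A
Numerator: 0.161 * 787.4 = 126.7714
RT60 = 126.7714 / 69.8 = 1.816

1.816 s


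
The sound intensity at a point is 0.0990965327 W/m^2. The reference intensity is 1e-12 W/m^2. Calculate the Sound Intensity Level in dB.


Given values:
  I = 0.0990965327 W/m^2
  I_ref = 1e-12 W/m^2
Formula: SIL = 10 * log10(I / I_ref)
Compute ratio: I / I_ref = 99096532700
Compute log10: log10(99096532700) = 10.996058
Multiply: SIL = 10 * 10.996058 = 109.96

109.96 dB


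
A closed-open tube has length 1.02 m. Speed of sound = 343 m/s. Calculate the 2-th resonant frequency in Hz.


Given values:
  Tube type: closed-open, L = 1.02 m, c = 343 m/s, n = 2
Formula: f_n = (2n - 1) * c / (4 * L)
Compute 2n - 1 = 2*2 - 1 = 3
Compute 4 * L = 4 * 1.02 = 4.08
f = 3 * 343 / 4.08
f = 252.21

252.21 Hz


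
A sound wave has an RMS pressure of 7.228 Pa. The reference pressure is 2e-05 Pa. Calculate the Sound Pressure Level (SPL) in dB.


Given values:
  p = 7.228 Pa
  p_ref = 2e-05 Pa
Formula: SPL = 20 * log10(p / p_ref)
Compute ratio: p / p_ref = 7.228 / 2e-05 = 361400
Compute log10: log10(361400) = 5.557988
Multiply: SPL = 20 * 5.557988 = 111.16

111.16 dB


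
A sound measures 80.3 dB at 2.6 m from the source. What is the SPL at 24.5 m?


Given values:
  SPL1 = 80.3 dB, r1 = 2.6 m, r2 = 24.5 m
Formula: SPL2 = SPL1 - 20 * log10(r2 / r1)
Compute ratio: r2 / r1 = 24.5 / 2.6 = 9.4231
Compute log10: log10(9.4231) = 0.974194
Compute drop: 20 * 0.974194 = 19.4839
SPL2 = 80.3 - 19.4839 = 60.82

60.82 dB


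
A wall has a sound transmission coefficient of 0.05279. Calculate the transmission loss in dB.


Given values:
  tau = 0.05279
Formula: TL = 10 * log10(1 / tau)
Compute 1 / tau = 1 / 0.05279 = 18.943
Compute log10(18.943) = 1.277449
TL = 10 * 1.277449 = 12.77

12.77 dB


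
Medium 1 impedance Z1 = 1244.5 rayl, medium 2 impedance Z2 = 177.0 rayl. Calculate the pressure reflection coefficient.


Given values:
  Z1 = 1244.5 rayl, Z2 = 177.0 rayl
Formula: R = (Z2 - Z1) / (Z2 + Z1)
Numerator: Z2 - Z1 = 177.0 - 1244.5 = -1067.5
Denominator: Z2 + Z1 = 177.0 + 1244.5 = 1421.5
R = -1067.5 / 1421.5 = -0.751

-0.751


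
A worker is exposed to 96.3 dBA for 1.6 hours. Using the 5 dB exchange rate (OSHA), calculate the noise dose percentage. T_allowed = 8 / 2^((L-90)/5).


Given values:
  L = 96.3 dBA, T = 1.6 hours
Formula: T_allowed = 8 / 2^((L - 90) / 5)
Compute exponent: (96.3 - 90) / 5 = 1.26
Compute 2^(1.26) = 2.394957
T_allowed = 8 / 2.394957 = 3.340352 hours
Dose = (T / T_allowed) * 100
Dose = (1.6 / 3.340352) * 100 = 47.9

47.9 %


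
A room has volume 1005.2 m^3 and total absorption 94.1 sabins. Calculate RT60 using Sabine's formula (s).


Given values:
  V = 1005.2 m^3
  A = 94.1 sabins
Formula: RT60 = 0.161 * V / A
Numerator: 0.161 * 1005.2 = 161.8372
RT60 = 161.8372 / 94.1 = 1.72

1.72 s


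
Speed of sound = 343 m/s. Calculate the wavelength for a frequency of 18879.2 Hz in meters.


Given values:
  c = 343 m/s, f = 18879.2 Hz
Formula: lambda = c / f
lambda = 343 / 18879.2
lambda = 0.0182

0.0182 m


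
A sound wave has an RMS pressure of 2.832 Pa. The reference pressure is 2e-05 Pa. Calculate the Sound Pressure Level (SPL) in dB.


Given values:
  p = 2.832 Pa
  p_ref = 2e-05 Pa
Formula: SPL = 20 * log10(p / p_ref)
Compute ratio: p / p_ref = 2.832 / 2e-05 = 141600
Compute log10: log10(141600) = 5.151063
Multiply: SPL = 20 * 5.151063 = 103.02

103.02 dB


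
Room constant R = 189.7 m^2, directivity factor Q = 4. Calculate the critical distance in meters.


Given values:
  R = 189.7 m^2, Q = 4
Formula: d_c = 0.141 * sqrt(Q * R)
Compute Q * R = 4 * 189.7 = 758.8
Compute sqrt(758.8) = 27.5463
d_c = 0.141 * 27.5463 = 3.884

3.884 m


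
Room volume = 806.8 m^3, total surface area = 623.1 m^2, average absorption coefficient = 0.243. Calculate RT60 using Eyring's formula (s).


Given values:
  V = 806.8 m^3, S = 623.1 m^2, alpha = 0.243
Formula: RT60 = 0.161 * V / (-S * ln(1 - alpha))
Compute ln(1 - 0.243) = ln(0.757) = -0.278392
Denominator: -623.1 * -0.278392 = 173.4661
Numerator: 0.161 * 806.8 = 129.8948
RT60 = 129.8948 / 173.4661 = 0.749

0.749 s


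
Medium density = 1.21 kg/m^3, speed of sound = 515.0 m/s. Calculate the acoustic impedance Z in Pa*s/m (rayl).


Given values:
  rho = 1.21 kg/m^3
  c = 515.0 m/s
Formula: Z = rho * c
Z = 1.21 * 515.0
Z = 623.15

623.15 rayl


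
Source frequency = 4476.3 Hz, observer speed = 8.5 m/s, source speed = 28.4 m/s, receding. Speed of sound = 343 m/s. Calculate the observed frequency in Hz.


Given values:
  f_s = 4476.3 Hz, v_o = 8.5 m/s, v_s = 28.4 m/s
  Direction: receding
Formula: f_o = f_s * (c - v_o) / (c + v_s)
Numerator: c - v_o = 343 - 8.5 = 334.5
Denominator: c + v_s = 343 + 28.4 = 371.4
f_o = 4476.3 * 334.5 / 371.4 = 4031.56

4031.56 Hz


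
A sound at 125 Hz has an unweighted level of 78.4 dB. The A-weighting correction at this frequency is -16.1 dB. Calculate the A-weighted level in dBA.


Given values:
  SPL = 78.4 dB
  A-weighting at 125 Hz = -16.1 dB
Formula: L_A = SPL + A_weight
L_A = 78.4 + (-16.1)
L_A = 62.3

62.3 dBA


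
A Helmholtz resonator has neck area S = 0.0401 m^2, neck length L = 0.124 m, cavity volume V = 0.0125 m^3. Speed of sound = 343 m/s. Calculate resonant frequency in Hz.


Given values:
  S = 0.0401 m^2, L = 0.124 m, V = 0.0125 m^3, c = 343 m/s
Formula: f = (c / (2*pi)) * sqrt(S / (V * L))
Compute V * L = 0.0125 * 0.124 = 0.00155
Compute S / (V * L) = 0.0401 / 0.00155 = 25.871
Compute sqrt(25.871) = 5.086354
Compute c / (2*pi) = 343 / 6.283185 = 54.590148
f = 54.590148 * 5.086354 = 277.66

277.66 Hz


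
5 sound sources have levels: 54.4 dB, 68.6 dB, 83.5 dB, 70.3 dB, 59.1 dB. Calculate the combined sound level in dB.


Formula: L_total = 10 * log10( sum(10^(Li/10)) )
  Source 1: 10^(54.4/10) = 275422.8703
  Source 2: 10^(68.6/10) = 7244359.6007
  Source 3: 10^(83.5/10) = 223872113.8568
  Source 4: 10^(70.3/10) = 10715193.0524
  Source 5: 10^(59.1/10) = 812830.5162
Sum of linear values = 242919919.8964
L_total = 10 * log10(242919919.8964) = 83.85

83.85 dB


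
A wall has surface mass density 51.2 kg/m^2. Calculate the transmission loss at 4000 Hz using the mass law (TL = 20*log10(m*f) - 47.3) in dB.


Given values:
  m = 51.2 kg/m^2, f = 4000 Hz
Formula: TL = 20 * log10(m * f) - 47.3
Compute m * f = 51.2 * 4000 = 204800.0
Compute log10(204800.0) = 5.31133
Compute 20 * 5.31133 = 106.2266
TL = 106.2266 - 47.3 = 58.93

58.93 dB


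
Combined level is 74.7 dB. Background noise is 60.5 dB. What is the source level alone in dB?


Given values:
  L_total = 74.7 dB, L_bg = 60.5 dB
Formula: L_source = 10 * log10(10^(L_total/10) - 10^(L_bg/10))
Convert to linear:
  10^(74.7/10) = 29512092.2667
  10^(60.5/10) = 1122018.4543
Difference: 29512092.2667 - 1122018.4543 = 28390073.8124
L_source = 10 * log10(28390073.8124) = 74.53

74.53 dB


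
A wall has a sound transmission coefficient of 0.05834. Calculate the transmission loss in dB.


Given values:
  tau = 0.05834
Formula: TL = 10 * log10(1 / tau)
Compute 1 / tau = 1 / 0.05834 = 17.1409
Compute log10(17.1409) = 1.234034
TL = 10 * 1.234034 = 12.34

12.34 dB


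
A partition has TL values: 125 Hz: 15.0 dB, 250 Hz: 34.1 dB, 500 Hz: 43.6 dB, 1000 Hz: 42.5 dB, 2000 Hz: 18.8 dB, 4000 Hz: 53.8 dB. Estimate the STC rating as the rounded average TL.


Given TL values at each frequency:
  125 Hz: 15.0 dB
  250 Hz: 34.1 dB
  500 Hz: 43.6 dB
  1000 Hz: 42.5 dB
  2000 Hz: 18.8 dB
  4000 Hz: 53.8 dB
Formula: STC ~ round(average of TL values)
Sum = 15.0 + 34.1 + 43.6 + 42.5 + 18.8 + 53.8 = 207.8
Average = 207.8 / 6 = 34.63
Rounded: 35

35


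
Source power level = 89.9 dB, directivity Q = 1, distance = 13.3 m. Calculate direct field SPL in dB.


Given values:
  Lw = 89.9 dB, Q = 1, r = 13.3 m
Formula: SPL = Lw + 10 * log10(Q / (4 * pi * r^2))
Compute 4 * pi * r^2 = 4 * pi * 13.3^2 = 2222.8653
Compute Q / denom = 1 / 2222.8653 = 0.00044987
Compute 10 * log10(0.00044987) = -33.4691
SPL = 89.9 + (-33.4691) = 56.43

56.43 dB


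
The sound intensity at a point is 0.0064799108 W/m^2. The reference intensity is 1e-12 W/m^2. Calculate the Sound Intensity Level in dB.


Given values:
  I = 0.0064799108 W/m^2
  I_ref = 1e-12 W/m^2
Formula: SIL = 10 * log10(I / I_ref)
Compute ratio: I / I_ref = 6479910800
Compute log10: log10(6479910800) = 9.811569
Multiply: SIL = 10 * 9.811569 = 98.12

98.12 dB


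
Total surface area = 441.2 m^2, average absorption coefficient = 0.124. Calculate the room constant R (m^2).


Given values:
  S = 441.2 m^2, alpha = 0.124
Formula: R = S * alpha / (1 - alpha)
Numerator: 441.2 * 0.124 = 54.7088
Denominator: 1 - 0.124 = 0.876
R = 54.7088 / 0.876 = 62.45

62.45 m^2


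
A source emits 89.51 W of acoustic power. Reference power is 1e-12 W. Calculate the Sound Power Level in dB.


Given values:
  W = 89.51 W
  W_ref = 1e-12 W
Formula: SWL = 10 * log10(W / W_ref)
Compute ratio: W / W_ref = 89510000000000
Compute log10: log10(89510000000000) = 13.951872
Multiply: SWL = 10 * 13.951872 = 139.52

139.52 dB


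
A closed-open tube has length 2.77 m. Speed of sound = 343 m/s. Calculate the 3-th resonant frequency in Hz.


Given values:
  Tube type: closed-open, L = 2.77 m, c = 343 m/s, n = 3
Formula: f_n = (2n - 1) * c / (4 * L)
Compute 2n - 1 = 2*3 - 1 = 5
Compute 4 * L = 4 * 2.77 = 11.08
f = 5 * 343 / 11.08
f = 154.78

154.78 Hz


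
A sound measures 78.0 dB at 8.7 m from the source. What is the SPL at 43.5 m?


Given values:
  SPL1 = 78.0 dB, r1 = 8.7 m, r2 = 43.5 m
Formula: SPL2 = SPL1 - 20 * log10(r2 / r1)
Compute ratio: r2 / r1 = 43.5 / 8.7 = 5.0
Compute log10: log10(5.0) = 0.69897
Compute drop: 20 * 0.69897 = 13.9794
SPL2 = 78.0 - 13.9794 = 64.02

64.02 dB


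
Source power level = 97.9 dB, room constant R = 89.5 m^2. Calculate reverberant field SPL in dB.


Given values:
  Lw = 97.9 dB, R = 89.5 m^2
Formula: SPL = Lw + 10 * log10(4 / R)
Compute 4 / R = 4 / 89.5 = 0.044693
Compute 10 * log10(0.044693) = -13.4976
SPL = 97.9 + (-13.4976) = 84.4

84.4 dB


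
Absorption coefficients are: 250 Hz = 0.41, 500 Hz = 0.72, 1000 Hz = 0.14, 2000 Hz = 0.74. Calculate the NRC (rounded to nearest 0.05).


Given values:
  a_250 = 0.41, a_500 = 0.72
  a_1000 = 0.14, a_2000 = 0.74
Formula: NRC = (a250 + a500 + a1000 + a2000) / 4
Sum = 0.41 + 0.72 + 0.14 + 0.74 = 2.01
NRC = 2.01 / 4 = 0.5025
Rounded to nearest 0.05: 0.5

0.5
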